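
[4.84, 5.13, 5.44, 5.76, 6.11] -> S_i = 4.84*1.06^i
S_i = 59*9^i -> [59, 531, 4779, 43011, 387099]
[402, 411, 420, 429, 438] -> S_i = 402 + 9*i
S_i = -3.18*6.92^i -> [-3.18, -22.01, -152.28, -1053.77, -7292.08]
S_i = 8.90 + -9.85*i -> [8.9, -0.95, -10.8, -20.65, -30.5]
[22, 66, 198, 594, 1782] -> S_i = 22*3^i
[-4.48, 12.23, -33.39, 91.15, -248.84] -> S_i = -4.48*(-2.73)^i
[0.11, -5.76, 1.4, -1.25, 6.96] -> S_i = Random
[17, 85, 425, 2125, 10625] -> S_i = 17*5^i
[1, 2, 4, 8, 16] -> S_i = 1*2^i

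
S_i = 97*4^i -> [97, 388, 1552, 6208, 24832]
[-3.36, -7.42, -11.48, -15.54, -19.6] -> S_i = -3.36 + -4.06*i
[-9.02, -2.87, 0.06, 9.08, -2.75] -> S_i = Random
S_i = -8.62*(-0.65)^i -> [-8.62, 5.6, -3.64, 2.37, -1.54]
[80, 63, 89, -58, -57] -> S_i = Random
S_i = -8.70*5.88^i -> [-8.7, -51.16, -300.8, -1768.69, -10399.89]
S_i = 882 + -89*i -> [882, 793, 704, 615, 526]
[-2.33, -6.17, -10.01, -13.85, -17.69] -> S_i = -2.33 + -3.84*i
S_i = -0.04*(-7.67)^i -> [-0.04, 0.31, -2.35, 18.05, -138.43]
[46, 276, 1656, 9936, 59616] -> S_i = 46*6^i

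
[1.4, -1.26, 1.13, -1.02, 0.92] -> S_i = 1.40*(-0.90)^i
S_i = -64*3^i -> [-64, -192, -576, -1728, -5184]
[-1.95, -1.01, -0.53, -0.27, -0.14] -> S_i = -1.95*0.52^i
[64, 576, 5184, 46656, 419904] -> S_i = 64*9^i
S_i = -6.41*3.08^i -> [-6.41, -19.74, -60.81, -187.29, -576.85]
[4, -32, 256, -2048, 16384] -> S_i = 4*-8^i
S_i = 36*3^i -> [36, 108, 324, 972, 2916]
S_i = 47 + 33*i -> [47, 80, 113, 146, 179]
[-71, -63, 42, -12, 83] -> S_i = Random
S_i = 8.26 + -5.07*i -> [8.26, 3.19, -1.88, -6.95, -12.02]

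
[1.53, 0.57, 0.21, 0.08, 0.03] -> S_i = 1.53*0.37^i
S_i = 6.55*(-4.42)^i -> [6.55, -28.95, 127.96, -565.6, 2499.94]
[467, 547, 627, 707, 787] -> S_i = 467 + 80*i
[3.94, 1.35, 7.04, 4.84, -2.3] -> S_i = Random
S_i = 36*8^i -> [36, 288, 2304, 18432, 147456]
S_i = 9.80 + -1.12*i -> [9.8, 8.68, 7.56, 6.44, 5.32]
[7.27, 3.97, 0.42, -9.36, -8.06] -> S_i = Random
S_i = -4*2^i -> [-4, -8, -16, -32, -64]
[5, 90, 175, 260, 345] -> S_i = 5 + 85*i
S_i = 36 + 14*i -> [36, 50, 64, 78, 92]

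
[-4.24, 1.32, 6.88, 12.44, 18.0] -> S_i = -4.24 + 5.56*i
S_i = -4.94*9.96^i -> [-4.94, -49.2, -490.06, -4880.96, -48614.33]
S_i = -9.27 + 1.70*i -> [-9.27, -7.57, -5.87, -4.17, -2.47]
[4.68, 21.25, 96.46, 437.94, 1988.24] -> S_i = 4.68*4.54^i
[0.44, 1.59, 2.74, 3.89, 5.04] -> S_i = 0.44 + 1.15*i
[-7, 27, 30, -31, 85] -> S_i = Random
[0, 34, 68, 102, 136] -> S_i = 0 + 34*i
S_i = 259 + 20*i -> [259, 279, 299, 319, 339]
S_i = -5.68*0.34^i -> [-5.68, -1.93, -0.66, -0.22, -0.08]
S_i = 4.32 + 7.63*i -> [4.32, 11.95, 19.58, 27.21, 34.84]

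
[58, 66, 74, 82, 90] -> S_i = 58 + 8*i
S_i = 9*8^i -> [9, 72, 576, 4608, 36864]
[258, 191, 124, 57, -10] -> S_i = 258 + -67*i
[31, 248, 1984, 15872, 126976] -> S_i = 31*8^i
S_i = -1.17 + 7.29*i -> [-1.17, 6.12, 13.41, 20.7, 27.99]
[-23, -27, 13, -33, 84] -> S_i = Random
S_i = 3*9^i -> [3, 27, 243, 2187, 19683]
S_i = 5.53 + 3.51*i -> [5.53, 9.04, 12.55, 16.06, 19.57]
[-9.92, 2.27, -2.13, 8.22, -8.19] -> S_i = Random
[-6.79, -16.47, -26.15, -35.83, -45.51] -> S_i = -6.79 + -9.68*i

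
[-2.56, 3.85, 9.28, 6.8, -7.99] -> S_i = Random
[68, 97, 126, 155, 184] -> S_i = 68 + 29*i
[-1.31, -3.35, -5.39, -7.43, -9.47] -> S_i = -1.31 + -2.04*i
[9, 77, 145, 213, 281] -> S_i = 9 + 68*i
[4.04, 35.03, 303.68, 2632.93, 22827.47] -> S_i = 4.04*8.67^i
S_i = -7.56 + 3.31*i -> [-7.56, -4.25, -0.94, 2.37, 5.68]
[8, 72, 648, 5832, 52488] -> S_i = 8*9^i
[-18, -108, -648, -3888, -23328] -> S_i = -18*6^i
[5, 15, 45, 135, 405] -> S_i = 5*3^i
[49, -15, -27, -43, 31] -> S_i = Random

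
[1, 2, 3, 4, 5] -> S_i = 1 + 1*i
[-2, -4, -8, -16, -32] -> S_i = -2*2^i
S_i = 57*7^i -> [57, 399, 2793, 19551, 136857]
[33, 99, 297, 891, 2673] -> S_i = 33*3^i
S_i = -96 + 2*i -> [-96, -94, -92, -90, -88]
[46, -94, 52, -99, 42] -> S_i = Random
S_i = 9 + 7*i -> [9, 16, 23, 30, 37]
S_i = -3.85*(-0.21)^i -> [-3.85, 0.81, -0.17, 0.04, -0.01]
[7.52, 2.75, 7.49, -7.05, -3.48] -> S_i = Random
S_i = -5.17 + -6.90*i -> [-5.17, -12.07, -18.97, -25.87, -32.77]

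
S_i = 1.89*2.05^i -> [1.89, 3.87, 7.94, 16.28, 33.38]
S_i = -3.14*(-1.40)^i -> [-3.14, 4.4, -6.15, 8.62, -12.06]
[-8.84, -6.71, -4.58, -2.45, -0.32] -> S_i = -8.84 + 2.13*i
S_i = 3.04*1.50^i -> [3.04, 4.56, 6.84, 10.26, 15.39]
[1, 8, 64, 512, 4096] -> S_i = 1*8^i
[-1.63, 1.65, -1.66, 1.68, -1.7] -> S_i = -1.63*(-1.01)^i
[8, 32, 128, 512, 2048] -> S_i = 8*4^i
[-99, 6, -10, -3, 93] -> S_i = Random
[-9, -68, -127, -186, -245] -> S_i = -9 + -59*i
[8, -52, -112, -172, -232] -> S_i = 8 + -60*i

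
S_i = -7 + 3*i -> [-7, -4, -1, 2, 5]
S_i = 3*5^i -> [3, 15, 75, 375, 1875]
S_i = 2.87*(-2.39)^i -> [2.87, -6.86, 16.39, -39.18, 93.64]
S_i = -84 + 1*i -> [-84, -83, -82, -81, -80]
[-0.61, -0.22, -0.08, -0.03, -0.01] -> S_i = -0.61*0.36^i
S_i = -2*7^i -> [-2, -14, -98, -686, -4802]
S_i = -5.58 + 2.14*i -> [-5.58, -3.44, -1.3, 0.84, 2.98]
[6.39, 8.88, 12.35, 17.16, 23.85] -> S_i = 6.39*1.39^i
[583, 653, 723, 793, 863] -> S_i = 583 + 70*i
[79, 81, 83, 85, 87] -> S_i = 79 + 2*i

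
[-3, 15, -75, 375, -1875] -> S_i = -3*-5^i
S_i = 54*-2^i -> [54, -108, 216, -432, 864]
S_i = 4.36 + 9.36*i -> [4.36, 13.72, 23.08, 32.44, 41.8]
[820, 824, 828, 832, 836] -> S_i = 820 + 4*i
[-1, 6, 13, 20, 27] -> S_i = -1 + 7*i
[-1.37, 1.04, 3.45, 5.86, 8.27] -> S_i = -1.37 + 2.41*i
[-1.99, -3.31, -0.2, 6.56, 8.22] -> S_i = Random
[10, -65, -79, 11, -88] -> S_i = Random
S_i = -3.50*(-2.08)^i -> [-3.5, 7.28, -15.14, 31.5, -65.51]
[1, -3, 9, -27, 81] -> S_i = 1*-3^i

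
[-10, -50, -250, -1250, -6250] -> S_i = -10*5^i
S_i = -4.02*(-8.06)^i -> [-4.02, 32.4, -261.15, 2104.9, -16965.48]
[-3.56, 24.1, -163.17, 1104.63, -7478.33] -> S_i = -3.56*(-6.77)^i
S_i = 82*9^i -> [82, 738, 6642, 59778, 538002]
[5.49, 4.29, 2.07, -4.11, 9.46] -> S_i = Random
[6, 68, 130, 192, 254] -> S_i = 6 + 62*i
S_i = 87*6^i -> [87, 522, 3132, 18792, 112752]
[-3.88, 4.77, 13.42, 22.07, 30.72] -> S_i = -3.88 + 8.65*i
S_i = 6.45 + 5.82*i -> [6.45, 12.27, 18.09, 23.91, 29.73]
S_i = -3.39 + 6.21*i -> [-3.39, 2.82, 9.03, 15.24, 21.45]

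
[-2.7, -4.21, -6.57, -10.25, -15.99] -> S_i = -2.70*1.56^i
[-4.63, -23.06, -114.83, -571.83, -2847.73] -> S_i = -4.63*4.98^i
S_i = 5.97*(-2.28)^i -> [5.97, -13.61, 31.03, -70.76, 161.33]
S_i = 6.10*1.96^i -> [6.1, 11.96, 23.43, 45.93, 90.02]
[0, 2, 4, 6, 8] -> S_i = 0 + 2*i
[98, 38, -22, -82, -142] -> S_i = 98 + -60*i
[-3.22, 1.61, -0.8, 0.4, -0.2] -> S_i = -3.22*(-0.50)^i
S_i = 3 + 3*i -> [3, 6, 9, 12, 15]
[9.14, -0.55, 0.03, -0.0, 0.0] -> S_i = 9.14*(-0.06)^i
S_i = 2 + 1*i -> [2, 3, 4, 5, 6]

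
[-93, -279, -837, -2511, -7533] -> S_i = -93*3^i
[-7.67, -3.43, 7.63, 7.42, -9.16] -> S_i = Random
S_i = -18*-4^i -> [-18, 72, -288, 1152, -4608]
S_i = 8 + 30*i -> [8, 38, 68, 98, 128]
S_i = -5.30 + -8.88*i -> [-5.3, -14.18, -23.06, -31.94, -40.82]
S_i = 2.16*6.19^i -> [2.16, 13.37, 82.76, 512.3, 3171.15]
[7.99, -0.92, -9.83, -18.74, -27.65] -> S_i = 7.99 + -8.91*i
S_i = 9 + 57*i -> [9, 66, 123, 180, 237]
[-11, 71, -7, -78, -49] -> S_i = Random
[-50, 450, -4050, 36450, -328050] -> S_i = -50*-9^i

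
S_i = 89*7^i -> [89, 623, 4361, 30527, 213689]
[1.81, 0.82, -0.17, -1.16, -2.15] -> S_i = 1.81 + -0.99*i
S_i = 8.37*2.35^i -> [8.37, 19.67, 46.22, 108.62, 255.27]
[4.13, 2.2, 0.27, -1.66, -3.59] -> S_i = 4.13 + -1.93*i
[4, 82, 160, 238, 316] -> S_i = 4 + 78*i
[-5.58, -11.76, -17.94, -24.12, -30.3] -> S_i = -5.58 + -6.18*i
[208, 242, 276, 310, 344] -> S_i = 208 + 34*i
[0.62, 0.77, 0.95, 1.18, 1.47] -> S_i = 0.62*1.24^i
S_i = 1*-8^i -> [1, -8, 64, -512, 4096]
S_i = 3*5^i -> [3, 15, 75, 375, 1875]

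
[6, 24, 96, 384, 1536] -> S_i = 6*4^i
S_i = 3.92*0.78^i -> [3.92, 3.06, 2.38, 1.86, 1.45]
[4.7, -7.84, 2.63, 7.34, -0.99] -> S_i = Random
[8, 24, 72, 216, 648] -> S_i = 8*3^i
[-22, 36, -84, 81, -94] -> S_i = Random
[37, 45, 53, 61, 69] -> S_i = 37 + 8*i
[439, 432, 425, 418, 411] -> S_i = 439 + -7*i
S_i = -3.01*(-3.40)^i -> [-3.01, 10.23, -34.8, 118.31, -402.24]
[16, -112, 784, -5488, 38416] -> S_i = 16*-7^i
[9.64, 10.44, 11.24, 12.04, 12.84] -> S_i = 9.64 + 0.80*i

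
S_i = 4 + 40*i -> [4, 44, 84, 124, 164]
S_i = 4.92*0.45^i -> [4.92, 2.21, 1.0, 0.45, 0.2]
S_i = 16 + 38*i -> [16, 54, 92, 130, 168]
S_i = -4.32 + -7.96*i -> [-4.32, -12.28, -20.24, -28.2, -36.16]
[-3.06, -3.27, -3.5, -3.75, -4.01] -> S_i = -3.06*1.07^i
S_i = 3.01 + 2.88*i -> [3.01, 5.89, 8.77, 11.65, 14.53]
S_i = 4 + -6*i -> [4, -2, -8, -14, -20]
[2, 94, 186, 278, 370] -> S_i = 2 + 92*i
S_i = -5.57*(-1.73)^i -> [-5.57, 9.64, -16.67, 28.84, -49.89]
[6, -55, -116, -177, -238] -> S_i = 6 + -61*i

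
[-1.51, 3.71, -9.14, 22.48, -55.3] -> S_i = -1.51*(-2.46)^i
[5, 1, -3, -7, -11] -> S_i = 5 + -4*i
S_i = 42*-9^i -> [42, -378, 3402, -30618, 275562]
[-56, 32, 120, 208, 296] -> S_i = -56 + 88*i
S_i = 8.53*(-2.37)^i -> [8.53, -20.22, 47.91, -113.55, 269.12]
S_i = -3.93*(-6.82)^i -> [-3.93, 26.8, -182.79, 1246.65, -8502.18]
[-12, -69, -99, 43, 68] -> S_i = Random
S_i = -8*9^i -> [-8, -72, -648, -5832, -52488]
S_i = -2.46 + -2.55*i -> [-2.46, -5.01, -7.56, -10.11, -12.66]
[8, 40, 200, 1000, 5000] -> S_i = 8*5^i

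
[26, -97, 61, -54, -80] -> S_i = Random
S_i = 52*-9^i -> [52, -468, 4212, -37908, 341172]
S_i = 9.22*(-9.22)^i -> [9.22, -85.01, 783.78, -7226.43, 66627.67]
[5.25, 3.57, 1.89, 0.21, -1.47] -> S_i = 5.25 + -1.68*i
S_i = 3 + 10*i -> [3, 13, 23, 33, 43]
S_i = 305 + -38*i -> [305, 267, 229, 191, 153]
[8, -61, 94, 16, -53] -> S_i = Random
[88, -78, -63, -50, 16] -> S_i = Random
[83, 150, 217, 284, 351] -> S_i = 83 + 67*i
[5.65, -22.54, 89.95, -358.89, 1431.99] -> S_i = 5.65*(-3.99)^i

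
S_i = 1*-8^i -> [1, -8, 64, -512, 4096]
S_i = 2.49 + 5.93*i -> [2.49, 8.42, 14.35, 20.28, 26.21]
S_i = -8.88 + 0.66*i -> [-8.88, -8.22, -7.56, -6.9, -6.24]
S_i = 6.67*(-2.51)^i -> [6.67, -16.74, 42.02, -105.47, 264.74]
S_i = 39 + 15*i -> [39, 54, 69, 84, 99]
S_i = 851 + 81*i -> [851, 932, 1013, 1094, 1175]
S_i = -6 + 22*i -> [-6, 16, 38, 60, 82]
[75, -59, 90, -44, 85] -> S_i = Random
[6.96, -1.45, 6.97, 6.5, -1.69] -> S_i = Random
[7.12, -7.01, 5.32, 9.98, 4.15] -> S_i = Random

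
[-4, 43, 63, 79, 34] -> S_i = Random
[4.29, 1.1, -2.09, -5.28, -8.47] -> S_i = 4.29 + -3.19*i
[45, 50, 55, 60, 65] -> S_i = 45 + 5*i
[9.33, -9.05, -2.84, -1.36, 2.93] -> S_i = Random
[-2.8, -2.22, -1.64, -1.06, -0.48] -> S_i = -2.80 + 0.58*i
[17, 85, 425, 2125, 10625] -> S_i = 17*5^i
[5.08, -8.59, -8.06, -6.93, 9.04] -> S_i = Random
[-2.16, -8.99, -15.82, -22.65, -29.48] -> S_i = -2.16 + -6.83*i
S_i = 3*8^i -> [3, 24, 192, 1536, 12288]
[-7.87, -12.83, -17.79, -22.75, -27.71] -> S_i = -7.87 + -4.96*i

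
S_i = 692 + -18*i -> [692, 674, 656, 638, 620]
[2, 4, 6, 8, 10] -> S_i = 2 + 2*i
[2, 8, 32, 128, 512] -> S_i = 2*4^i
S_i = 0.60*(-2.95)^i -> [0.6, -1.77, 5.22, -15.4, 45.44]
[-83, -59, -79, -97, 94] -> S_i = Random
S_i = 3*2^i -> [3, 6, 12, 24, 48]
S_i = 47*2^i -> [47, 94, 188, 376, 752]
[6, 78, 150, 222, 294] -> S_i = 6 + 72*i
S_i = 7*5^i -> [7, 35, 175, 875, 4375]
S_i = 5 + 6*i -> [5, 11, 17, 23, 29]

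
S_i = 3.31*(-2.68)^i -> [3.31, -8.87, 23.77, -63.71, 170.75]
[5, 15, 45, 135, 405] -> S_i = 5*3^i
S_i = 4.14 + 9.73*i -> [4.14, 13.87, 23.6, 33.33, 43.06]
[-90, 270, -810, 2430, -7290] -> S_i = -90*-3^i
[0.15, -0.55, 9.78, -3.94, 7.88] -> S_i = Random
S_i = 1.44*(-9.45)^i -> [1.44, -13.61, 128.6, -1215.23, 11483.91]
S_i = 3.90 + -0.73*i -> [3.9, 3.17, 2.44, 1.71, 0.98]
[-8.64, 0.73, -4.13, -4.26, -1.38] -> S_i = Random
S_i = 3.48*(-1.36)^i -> [3.48, -4.73, 6.44, -8.75, 11.91]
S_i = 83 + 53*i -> [83, 136, 189, 242, 295]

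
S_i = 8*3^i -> [8, 24, 72, 216, 648]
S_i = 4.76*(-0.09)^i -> [4.76, -0.43, 0.04, -0.0, 0.0]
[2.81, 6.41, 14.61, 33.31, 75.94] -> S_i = 2.81*2.28^i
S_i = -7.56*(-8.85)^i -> [-7.56, 66.91, -592.12, 5240.25, -46376.17]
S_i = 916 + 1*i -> [916, 917, 918, 919, 920]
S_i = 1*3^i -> [1, 3, 9, 27, 81]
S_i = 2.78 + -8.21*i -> [2.78, -5.43, -13.64, -21.85, -30.06]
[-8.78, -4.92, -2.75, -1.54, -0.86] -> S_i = -8.78*0.56^i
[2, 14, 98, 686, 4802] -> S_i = 2*7^i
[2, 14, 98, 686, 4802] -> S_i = 2*7^i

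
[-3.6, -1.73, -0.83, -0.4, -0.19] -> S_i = -3.60*0.48^i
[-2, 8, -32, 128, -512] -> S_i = -2*-4^i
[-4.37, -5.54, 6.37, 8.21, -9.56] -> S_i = Random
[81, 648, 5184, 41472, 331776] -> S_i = 81*8^i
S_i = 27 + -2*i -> [27, 25, 23, 21, 19]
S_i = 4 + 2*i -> [4, 6, 8, 10, 12]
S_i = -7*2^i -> [-7, -14, -28, -56, -112]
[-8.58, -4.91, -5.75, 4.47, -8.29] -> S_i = Random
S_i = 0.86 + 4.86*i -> [0.86, 5.72, 10.58, 15.44, 20.3]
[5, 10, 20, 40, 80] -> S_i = 5*2^i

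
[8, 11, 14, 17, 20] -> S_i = 8 + 3*i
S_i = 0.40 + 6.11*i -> [0.4, 6.51, 12.62, 18.73, 24.84]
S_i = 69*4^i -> [69, 276, 1104, 4416, 17664]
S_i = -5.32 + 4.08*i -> [-5.32, -1.24, 2.84, 6.92, 11.0]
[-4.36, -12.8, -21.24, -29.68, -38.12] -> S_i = -4.36 + -8.44*i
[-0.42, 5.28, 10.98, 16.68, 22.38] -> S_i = -0.42 + 5.70*i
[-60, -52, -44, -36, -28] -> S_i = -60 + 8*i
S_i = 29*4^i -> [29, 116, 464, 1856, 7424]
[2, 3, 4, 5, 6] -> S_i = 2 + 1*i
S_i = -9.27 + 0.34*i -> [-9.27, -8.93, -8.59, -8.25, -7.91]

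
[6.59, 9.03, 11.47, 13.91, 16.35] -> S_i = 6.59 + 2.44*i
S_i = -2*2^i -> [-2, -4, -8, -16, -32]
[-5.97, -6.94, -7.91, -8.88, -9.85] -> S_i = -5.97 + -0.97*i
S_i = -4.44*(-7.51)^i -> [-4.44, 33.34, -250.42, 1880.63, -14123.51]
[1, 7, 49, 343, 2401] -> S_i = 1*7^i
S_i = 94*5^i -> [94, 470, 2350, 11750, 58750]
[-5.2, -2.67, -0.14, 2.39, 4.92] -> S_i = -5.20 + 2.53*i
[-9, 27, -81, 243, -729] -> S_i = -9*-3^i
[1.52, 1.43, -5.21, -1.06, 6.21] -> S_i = Random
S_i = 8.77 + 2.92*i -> [8.77, 11.69, 14.61, 17.53, 20.45]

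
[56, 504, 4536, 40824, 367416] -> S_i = 56*9^i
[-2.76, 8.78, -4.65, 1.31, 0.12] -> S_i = Random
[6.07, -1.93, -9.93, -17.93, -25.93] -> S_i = 6.07 + -8.00*i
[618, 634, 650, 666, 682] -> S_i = 618 + 16*i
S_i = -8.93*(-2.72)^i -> [-8.93, 24.29, -66.07, 179.7, -488.8]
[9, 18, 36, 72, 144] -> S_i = 9*2^i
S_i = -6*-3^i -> [-6, 18, -54, 162, -486]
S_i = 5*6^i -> [5, 30, 180, 1080, 6480]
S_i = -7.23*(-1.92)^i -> [-7.23, 13.88, -26.65, 51.17, -98.25]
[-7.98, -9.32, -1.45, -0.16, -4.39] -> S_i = Random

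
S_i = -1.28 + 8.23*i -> [-1.28, 6.95, 15.18, 23.41, 31.64]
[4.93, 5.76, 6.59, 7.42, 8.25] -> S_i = 4.93 + 0.83*i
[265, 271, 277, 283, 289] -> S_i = 265 + 6*i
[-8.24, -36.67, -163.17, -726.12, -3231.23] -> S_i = -8.24*4.45^i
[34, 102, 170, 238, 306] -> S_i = 34 + 68*i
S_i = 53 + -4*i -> [53, 49, 45, 41, 37]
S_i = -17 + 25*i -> [-17, 8, 33, 58, 83]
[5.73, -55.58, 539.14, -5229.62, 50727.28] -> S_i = 5.73*(-9.70)^i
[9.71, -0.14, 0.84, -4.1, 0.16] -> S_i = Random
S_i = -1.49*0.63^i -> [-1.49, -0.94, -0.59, -0.37, -0.23]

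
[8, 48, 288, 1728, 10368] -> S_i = 8*6^i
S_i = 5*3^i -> [5, 15, 45, 135, 405]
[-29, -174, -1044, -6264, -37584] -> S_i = -29*6^i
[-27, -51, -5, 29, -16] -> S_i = Random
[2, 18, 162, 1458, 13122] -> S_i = 2*9^i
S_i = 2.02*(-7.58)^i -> [2.02, -15.31, 116.06, -879.75, 6668.5]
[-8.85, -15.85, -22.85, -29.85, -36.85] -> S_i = -8.85 + -7.00*i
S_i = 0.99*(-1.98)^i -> [0.99, -1.96, 3.88, -7.68, 15.22]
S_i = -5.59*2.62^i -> [-5.59, -14.65, -38.37, -100.53, -263.4]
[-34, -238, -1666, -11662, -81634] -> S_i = -34*7^i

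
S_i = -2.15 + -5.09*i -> [-2.15, -7.24, -12.33, -17.42, -22.51]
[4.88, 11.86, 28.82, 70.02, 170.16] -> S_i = 4.88*2.43^i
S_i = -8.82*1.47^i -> [-8.82, -12.97, -19.06, -28.02, -41.18]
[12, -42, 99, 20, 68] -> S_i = Random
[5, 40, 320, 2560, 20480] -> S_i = 5*8^i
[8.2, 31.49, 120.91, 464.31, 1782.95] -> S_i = 8.20*3.84^i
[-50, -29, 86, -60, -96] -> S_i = Random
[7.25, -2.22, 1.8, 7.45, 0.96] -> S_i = Random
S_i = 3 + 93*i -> [3, 96, 189, 282, 375]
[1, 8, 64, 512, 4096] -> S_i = 1*8^i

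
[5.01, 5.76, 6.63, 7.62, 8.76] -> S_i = 5.01*1.15^i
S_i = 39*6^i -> [39, 234, 1404, 8424, 50544]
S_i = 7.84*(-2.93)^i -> [7.84, -22.97, 67.31, -197.21, 577.81]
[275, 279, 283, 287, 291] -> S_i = 275 + 4*i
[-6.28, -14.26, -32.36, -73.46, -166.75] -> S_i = -6.28*2.27^i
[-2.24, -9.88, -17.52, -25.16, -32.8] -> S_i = -2.24 + -7.64*i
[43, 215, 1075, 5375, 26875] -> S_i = 43*5^i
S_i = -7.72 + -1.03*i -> [-7.72, -8.75, -9.78, -10.81, -11.84]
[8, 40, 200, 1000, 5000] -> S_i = 8*5^i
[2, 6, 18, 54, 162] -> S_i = 2*3^i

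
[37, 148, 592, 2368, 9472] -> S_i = 37*4^i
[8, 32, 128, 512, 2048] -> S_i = 8*4^i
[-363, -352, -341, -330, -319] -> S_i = -363 + 11*i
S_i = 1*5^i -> [1, 5, 25, 125, 625]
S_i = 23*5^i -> [23, 115, 575, 2875, 14375]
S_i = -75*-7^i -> [-75, 525, -3675, 25725, -180075]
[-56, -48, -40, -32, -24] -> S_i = -56 + 8*i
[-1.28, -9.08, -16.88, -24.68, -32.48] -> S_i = -1.28 + -7.80*i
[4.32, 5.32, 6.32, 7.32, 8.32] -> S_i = 4.32 + 1.00*i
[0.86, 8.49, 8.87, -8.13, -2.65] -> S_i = Random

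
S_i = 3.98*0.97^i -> [3.98, 3.86, 3.74, 3.63, 3.52]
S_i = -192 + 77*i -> [-192, -115, -38, 39, 116]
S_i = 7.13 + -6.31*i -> [7.13, 0.82, -5.49, -11.8, -18.11]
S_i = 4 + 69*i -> [4, 73, 142, 211, 280]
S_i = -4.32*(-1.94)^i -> [-4.32, 8.38, -16.26, 31.54, -61.19]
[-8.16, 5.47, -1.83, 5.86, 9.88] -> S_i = Random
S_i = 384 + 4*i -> [384, 388, 392, 396, 400]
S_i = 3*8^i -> [3, 24, 192, 1536, 12288]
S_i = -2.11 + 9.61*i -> [-2.11, 7.5, 17.11, 26.72, 36.33]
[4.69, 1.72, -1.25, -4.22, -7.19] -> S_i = 4.69 + -2.97*i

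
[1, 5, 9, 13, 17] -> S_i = 1 + 4*i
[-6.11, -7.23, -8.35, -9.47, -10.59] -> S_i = -6.11 + -1.12*i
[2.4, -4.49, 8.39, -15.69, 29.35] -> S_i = 2.40*(-1.87)^i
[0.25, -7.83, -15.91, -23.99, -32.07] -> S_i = 0.25 + -8.08*i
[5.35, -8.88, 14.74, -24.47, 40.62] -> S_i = 5.35*(-1.66)^i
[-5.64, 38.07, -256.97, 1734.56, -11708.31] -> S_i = -5.64*(-6.75)^i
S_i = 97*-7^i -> [97, -679, 4753, -33271, 232897]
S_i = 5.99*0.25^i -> [5.99, 1.5, 0.37, 0.09, 0.02]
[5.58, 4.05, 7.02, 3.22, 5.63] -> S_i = Random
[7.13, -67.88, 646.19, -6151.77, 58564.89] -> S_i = 7.13*(-9.52)^i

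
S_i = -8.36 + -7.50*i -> [-8.36, -15.86, -23.36, -30.86, -38.36]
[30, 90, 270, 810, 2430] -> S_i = 30*3^i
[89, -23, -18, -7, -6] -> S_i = Random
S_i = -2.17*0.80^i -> [-2.17, -1.74, -1.39, -1.11, -0.89]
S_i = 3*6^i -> [3, 18, 108, 648, 3888]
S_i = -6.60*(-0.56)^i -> [-6.6, 3.7, -2.07, 1.16, -0.65]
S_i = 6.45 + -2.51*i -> [6.45, 3.94, 1.43, -1.08, -3.59]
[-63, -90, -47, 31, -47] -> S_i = Random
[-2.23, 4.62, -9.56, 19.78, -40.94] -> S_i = -2.23*(-2.07)^i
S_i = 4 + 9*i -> [4, 13, 22, 31, 40]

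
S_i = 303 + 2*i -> [303, 305, 307, 309, 311]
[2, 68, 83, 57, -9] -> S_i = Random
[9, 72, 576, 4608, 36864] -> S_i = 9*8^i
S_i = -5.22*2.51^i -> [-5.22, -13.1, -32.89, -82.55, -207.19]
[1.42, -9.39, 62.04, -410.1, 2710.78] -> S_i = 1.42*(-6.61)^i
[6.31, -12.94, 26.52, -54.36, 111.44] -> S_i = 6.31*(-2.05)^i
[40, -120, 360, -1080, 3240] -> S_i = 40*-3^i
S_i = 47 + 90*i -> [47, 137, 227, 317, 407]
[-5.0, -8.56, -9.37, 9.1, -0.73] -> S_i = Random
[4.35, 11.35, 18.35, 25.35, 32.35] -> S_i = 4.35 + 7.00*i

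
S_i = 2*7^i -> [2, 14, 98, 686, 4802]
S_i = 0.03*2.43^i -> [0.03, 0.07, 0.18, 0.43, 1.05]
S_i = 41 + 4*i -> [41, 45, 49, 53, 57]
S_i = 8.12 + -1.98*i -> [8.12, 6.14, 4.16, 2.18, 0.2]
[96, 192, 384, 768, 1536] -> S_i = 96*2^i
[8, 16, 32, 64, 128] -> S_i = 8*2^i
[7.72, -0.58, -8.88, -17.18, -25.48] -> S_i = 7.72 + -8.30*i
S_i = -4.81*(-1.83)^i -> [-4.81, 8.8, -16.11, 29.48, -53.94]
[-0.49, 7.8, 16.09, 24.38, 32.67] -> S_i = -0.49 + 8.29*i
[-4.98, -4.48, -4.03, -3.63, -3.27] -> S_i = -4.98*0.90^i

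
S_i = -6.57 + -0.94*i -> [-6.57, -7.51, -8.45, -9.39, -10.33]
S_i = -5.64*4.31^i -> [-5.64, -24.31, -104.77, -451.56, -1946.2]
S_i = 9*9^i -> [9, 81, 729, 6561, 59049]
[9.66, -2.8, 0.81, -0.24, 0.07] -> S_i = 9.66*(-0.29)^i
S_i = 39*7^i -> [39, 273, 1911, 13377, 93639]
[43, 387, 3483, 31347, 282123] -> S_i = 43*9^i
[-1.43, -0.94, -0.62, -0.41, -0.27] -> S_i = -1.43*0.66^i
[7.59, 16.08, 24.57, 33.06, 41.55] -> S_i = 7.59 + 8.49*i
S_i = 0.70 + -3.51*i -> [0.7, -2.81, -6.32, -9.83, -13.34]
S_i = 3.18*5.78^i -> [3.18, 18.38, 106.24, 614.06, 3549.27]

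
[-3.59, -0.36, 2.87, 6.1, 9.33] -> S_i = -3.59 + 3.23*i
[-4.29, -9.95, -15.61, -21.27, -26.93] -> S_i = -4.29 + -5.66*i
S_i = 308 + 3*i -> [308, 311, 314, 317, 320]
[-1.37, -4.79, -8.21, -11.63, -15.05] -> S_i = -1.37 + -3.42*i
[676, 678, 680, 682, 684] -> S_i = 676 + 2*i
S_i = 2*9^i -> [2, 18, 162, 1458, 13122]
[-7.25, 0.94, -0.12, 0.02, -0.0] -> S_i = -7.25*(-0.13)^i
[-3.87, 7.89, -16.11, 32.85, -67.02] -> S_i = -3.87*(-2.04)^i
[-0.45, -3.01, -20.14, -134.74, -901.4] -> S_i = -0.45*6.69^i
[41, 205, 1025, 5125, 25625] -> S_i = 41*5^i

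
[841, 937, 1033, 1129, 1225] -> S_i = 841 + 96*i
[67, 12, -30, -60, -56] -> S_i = Random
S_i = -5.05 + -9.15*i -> [-5.05, -14.2, -23.35, -32.5, -41.65]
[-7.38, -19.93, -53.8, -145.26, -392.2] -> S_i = -7.38*2.70^i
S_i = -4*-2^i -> [-4, 8, -16, 32, -64]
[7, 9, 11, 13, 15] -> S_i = 7 + 2*i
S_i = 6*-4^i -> [6, -24, 96, -384, 1536]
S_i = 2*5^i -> [2, 10, 50, 250, 1250]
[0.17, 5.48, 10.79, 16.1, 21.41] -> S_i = 0.17 + 5.31*i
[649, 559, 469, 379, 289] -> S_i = 649 + -90*i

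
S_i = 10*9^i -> [10, 90, 810, 7290, 65610]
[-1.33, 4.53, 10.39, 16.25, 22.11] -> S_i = -1.33 + 5.86*i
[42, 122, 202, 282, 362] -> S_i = 42 + 80*i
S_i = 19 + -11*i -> [19, 8, -3, -14, -25]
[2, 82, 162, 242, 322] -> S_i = 2 + 80*i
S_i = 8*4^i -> [8, 32, 128, 512, 2048]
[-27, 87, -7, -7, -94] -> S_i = Random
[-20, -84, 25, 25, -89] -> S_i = Random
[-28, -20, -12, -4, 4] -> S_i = -28 + 8*i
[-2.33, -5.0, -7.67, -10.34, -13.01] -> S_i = -2.33 + -2.67*i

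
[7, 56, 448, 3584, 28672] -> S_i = 7*8^i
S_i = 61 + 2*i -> [61, 63, 65, 67, 69]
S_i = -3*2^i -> [-3, -6, -12, -24, -48]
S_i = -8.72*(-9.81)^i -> [-8.72, 85.54, -839.18, 8232.34, -80759.29]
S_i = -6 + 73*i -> [-6, 67, 140, 213, 286]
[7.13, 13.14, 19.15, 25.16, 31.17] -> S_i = 7.13 + 6.01*i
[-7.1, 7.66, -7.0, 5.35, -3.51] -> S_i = Random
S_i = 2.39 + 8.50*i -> [2.39, 10.89, 19.39, 27.89, 36.39]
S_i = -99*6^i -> [-99, -594, -3564, -21384, -128304]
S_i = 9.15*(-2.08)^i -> [9.15, -19.03, 39.59, -82.34, 171.27]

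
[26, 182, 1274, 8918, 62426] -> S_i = 26*7^i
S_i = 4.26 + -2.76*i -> [4.26, 1.5, -1.26, -4.02, -6.78]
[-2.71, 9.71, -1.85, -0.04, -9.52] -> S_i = Random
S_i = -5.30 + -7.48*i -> [-5.3, -12.78, -20.26, -27.74, -35.22]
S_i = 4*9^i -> [4, 36, 324, 2916, 26244]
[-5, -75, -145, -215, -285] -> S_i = -5 + -70*i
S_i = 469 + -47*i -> [469, 422, 375, 328, 281]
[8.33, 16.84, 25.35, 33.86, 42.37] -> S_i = 8.33 + 8.51*i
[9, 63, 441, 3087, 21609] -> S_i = 9*7^i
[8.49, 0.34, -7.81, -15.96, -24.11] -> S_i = 8.49 + -8.15*i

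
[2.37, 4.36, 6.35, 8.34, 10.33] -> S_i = 2.37 + 1.99*i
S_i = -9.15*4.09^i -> [-9.15, -37.42, -153.06, -626.02, -2560.44]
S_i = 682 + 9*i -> [682, 691, 700, 709, 718]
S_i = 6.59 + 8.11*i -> [6.59, 14.7, 22.81, 30.92, 39.03]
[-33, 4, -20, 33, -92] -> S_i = Random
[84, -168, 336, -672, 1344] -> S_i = 84*-2^i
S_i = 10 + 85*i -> [10, 95, 180, 265, 350]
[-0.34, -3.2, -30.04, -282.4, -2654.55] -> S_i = -0.34*9.40^i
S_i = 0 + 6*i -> [0, 6, 12, 18, 24]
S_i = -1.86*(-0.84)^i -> [-1.86, 1.56, -1.31, 1.1, -0.93]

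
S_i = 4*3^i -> [4, 12, 36, 108, 324]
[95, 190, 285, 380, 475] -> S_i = 95 + 95*i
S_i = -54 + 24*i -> [-54, -30, -6, 18, 42]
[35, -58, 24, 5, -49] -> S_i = Random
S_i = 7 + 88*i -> [7, 95, 183, 271, 359]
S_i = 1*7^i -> [1, 7, 49, 343, 2401]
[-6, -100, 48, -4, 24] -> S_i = Random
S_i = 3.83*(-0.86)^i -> [3.83, -3.29, 2.83, -2.44, 2.1]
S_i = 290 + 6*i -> [290, 296, 302, 308, 314]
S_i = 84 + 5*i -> [84, 89, 94, 99, 104]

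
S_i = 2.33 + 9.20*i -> [2.33, 11.53, 20.73, 29.93, 39.13]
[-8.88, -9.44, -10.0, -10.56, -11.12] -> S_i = -8.88 + -0.56*i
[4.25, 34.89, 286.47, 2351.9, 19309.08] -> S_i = 4.25*8.21^i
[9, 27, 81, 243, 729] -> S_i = 9*3^i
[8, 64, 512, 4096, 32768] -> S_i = 8*8^i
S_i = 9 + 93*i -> [9, 102, 195, 288, 381]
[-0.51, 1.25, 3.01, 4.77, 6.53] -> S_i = -0.51 + 1.76*i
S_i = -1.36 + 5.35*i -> [-1.36, 3.99, 9.34, 14.69, 20.04]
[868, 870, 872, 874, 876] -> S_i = 868 + 2*i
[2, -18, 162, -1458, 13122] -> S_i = 2*-9^i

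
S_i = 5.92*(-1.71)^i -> [5.92, -10.12, 17.31, -29.6, 50.62]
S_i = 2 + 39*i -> [2, 41, 80, 119, 158]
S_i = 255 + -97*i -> [255, 158, 61, -36, -133]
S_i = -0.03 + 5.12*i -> [-0.03, 5.09, 10.21, 15.33, 20.45]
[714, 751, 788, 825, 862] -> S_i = 714 + 37*i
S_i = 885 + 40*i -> [885, 925, 965, 1005, 1045]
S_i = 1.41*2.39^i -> [1.41, 3.37, 8.05, 19.25, 46.01]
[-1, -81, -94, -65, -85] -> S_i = Random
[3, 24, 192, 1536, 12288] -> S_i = 3*8^i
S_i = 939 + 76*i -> [939, 1015, 1091, 1167, 1243]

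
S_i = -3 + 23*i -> [-3, 20, 43, 66, 89]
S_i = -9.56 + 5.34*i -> [-9.56, -4.22, 1.12, 6.46, 11.8]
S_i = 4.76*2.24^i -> [4.76, 10.66, 23.88, 53.5, 119.84]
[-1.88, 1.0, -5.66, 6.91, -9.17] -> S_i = Random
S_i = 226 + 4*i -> [226, 230, 234, 238, 242]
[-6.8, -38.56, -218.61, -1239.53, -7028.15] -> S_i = -6.80*5.67^i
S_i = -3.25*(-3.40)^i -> [-3.25, 11.05, -37.57, 127.74, -434.31]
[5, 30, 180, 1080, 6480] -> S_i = 5*6^i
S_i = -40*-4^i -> [-40, 160, -640, 2560, -10240]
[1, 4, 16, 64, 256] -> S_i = 1*4^i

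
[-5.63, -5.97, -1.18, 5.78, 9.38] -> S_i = Random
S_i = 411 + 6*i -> [411, 417, 423, 429, 435]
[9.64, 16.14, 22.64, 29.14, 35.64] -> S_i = 9.64 + 6.50*i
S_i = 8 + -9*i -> [8, -1, -10, -19, -28]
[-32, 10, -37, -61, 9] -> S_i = Random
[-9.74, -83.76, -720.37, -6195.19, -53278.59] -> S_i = -9.74*8.60^i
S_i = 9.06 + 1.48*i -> [9.06, 10.54, 12.02, 13.5, 14.98]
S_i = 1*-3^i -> [1, -3, 9, -27, 81]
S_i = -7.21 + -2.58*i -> [-7.21, -9.79, -12.37, -14.95, -17.53]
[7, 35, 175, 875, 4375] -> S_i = 7*5^i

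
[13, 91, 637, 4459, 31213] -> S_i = 13*7^i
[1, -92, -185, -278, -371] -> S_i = 1 + -93*i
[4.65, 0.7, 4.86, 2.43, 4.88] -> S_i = Random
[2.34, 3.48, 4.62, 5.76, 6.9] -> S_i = 2.34 + 1.14*i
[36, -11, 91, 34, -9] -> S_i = Random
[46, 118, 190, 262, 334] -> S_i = 46 + 72*i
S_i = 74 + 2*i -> [74, 76, 78, 80, 82]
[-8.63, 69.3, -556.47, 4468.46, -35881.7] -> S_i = -8.63*(-8.03)^i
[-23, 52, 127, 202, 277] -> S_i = -23 + 75*i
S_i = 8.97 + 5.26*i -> [8.97, 14.23, 19.49, 24.75, 30.01]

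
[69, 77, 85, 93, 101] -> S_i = 69 + 8*i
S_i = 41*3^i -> [41, 123, 369, 1107, 3321]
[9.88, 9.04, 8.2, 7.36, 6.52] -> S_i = 9.88 + -0.84*i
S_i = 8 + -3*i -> [8, 5, 2, -1, -4]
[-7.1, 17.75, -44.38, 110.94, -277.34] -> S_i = -7.10*(-2.50)^i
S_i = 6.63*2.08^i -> [6.63, 13.79, 28.68, 59.66, 124.1]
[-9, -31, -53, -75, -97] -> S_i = -9 + -22*i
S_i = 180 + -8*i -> [180, 172, 164, 156, 148]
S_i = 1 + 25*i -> [1, 26, 51, 76, 101]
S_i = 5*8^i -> [5, 40, 320, 2560, 20480]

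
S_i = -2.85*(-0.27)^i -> [-2.85, 0.77, -0.21, 0.06, -0.02]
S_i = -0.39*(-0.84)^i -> [-0.39, 0.33, -0.28, 0.23, -0.19]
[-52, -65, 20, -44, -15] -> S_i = Random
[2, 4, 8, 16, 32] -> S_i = 2*2^i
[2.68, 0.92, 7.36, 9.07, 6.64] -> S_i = Random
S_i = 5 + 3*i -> [5, 8, 11, 14, 17]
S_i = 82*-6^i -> [82, -492, 2952, -17712, 106272]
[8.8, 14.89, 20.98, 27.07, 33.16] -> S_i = 8.80 + 6.09*i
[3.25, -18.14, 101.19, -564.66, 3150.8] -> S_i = 3.25*(-5.58)^i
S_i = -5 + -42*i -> [-5, -47, -89, -131, -173]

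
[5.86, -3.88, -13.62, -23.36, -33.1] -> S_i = 5.86 + -9.74*i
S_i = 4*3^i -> [4, 12, 36, 108, 324]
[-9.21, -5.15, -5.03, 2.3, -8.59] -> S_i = Random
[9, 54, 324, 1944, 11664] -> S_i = 9*6^i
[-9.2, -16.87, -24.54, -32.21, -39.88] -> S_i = -9.20 + -7.67*i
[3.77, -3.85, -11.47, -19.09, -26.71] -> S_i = 3.77 + -7.62*i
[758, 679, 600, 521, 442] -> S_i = 758 + -79*i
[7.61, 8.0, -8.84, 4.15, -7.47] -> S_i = Random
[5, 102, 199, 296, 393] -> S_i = 5 + 97*i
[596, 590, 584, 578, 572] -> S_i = 596 + -6*i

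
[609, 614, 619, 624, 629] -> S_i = 609 + 5*i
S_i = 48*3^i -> [48, 144, 432, 1296, 3888]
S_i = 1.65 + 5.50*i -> [1.65, 7.15, 12.65, 18.15, 23.65]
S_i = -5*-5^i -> [-5, 25, -125, 625, -3125]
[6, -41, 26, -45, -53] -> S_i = Random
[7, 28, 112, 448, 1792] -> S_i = 7*4^i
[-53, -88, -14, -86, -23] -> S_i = Random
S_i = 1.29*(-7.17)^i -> [1.29, -9.25, 66.32, -475.5, 3409.31]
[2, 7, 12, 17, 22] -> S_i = 2 + 5*i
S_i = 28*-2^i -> [28, -56, 112, -224, 448]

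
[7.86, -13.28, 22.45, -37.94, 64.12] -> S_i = 7.86*(-1.69)^i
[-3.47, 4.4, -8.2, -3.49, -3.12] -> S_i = Random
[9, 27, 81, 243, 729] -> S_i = 9*3^i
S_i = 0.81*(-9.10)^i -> [0.81, -7.37, 67.08, -610.39, 5554.57]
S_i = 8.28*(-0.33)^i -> [8.28, -2.73, 0.9, -0.3, 0.1]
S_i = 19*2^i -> [19, 38, 76, 152, 304]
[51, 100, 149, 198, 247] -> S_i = 51 + 49*i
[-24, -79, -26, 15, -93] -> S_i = Random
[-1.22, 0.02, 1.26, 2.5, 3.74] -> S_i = -1.22 + 1.24*i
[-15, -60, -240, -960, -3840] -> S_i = -15*4^i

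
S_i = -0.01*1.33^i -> [-0.01, -0.01, -0.02, -0.02, -0.03]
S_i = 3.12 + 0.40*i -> [3.12, 3.52, 3.92, 4.32, 4.72]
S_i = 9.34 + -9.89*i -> [9.34, -0.55, -10.44, -20.33, -30.22]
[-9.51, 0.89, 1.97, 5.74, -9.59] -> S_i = Random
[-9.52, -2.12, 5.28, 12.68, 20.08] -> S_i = -9.52 + 7.40*i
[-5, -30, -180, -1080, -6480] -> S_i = -5*6^i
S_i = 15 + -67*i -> [15, -52, -119, -186, -253]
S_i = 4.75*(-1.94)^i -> [4.75, -9.22, 17.88, -34.68, 67.28]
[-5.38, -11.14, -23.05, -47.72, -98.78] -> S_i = -5.38*2.07^i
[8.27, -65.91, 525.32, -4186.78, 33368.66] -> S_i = 8.27*(-7.97)^i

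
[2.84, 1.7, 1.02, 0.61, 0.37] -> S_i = 2.84*0.60^i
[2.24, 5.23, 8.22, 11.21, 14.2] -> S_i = 2.24 + 2.99*i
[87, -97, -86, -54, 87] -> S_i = Random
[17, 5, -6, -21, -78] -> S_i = Random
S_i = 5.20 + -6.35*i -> [5.2, -1.15, -7.5, -13.85, -20.2]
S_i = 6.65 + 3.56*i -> [6.65, 10.21, 13.77, 17.33, 20.89]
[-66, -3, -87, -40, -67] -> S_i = Random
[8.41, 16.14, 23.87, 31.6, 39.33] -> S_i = 8.41 + 7.73*i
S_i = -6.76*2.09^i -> [-6.76, -14.13, -29.53, -61.71, -128.98]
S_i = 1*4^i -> [1, 4, 16, 64, 256]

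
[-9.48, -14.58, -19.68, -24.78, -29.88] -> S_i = -9.48 + -5.10*i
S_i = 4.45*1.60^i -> [4.45, 7.12, 11.39, 18.23, 29.16]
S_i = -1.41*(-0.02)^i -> [-1.41, 0.03, -0.0, 0.0, -0.0]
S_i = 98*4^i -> [98, 392, 1568, 6272, 25088]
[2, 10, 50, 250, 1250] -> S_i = 2*5^i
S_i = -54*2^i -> [-54, -108, -216, -432, -864]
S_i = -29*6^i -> [-29, -174, -1044, -6264, -37584]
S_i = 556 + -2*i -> [556, 554, 552, 550, 548]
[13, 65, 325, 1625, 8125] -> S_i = 13*5^i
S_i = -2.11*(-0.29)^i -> [-2.11, 0.61, -0.18, 0.05, -0.01]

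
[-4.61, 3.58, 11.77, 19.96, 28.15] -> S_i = -4.61 + 8.19*i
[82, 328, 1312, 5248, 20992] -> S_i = 82*4^i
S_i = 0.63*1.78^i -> [0.63, 1.12, 2.0, 3.55, 6.32]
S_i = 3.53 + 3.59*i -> [3.53, 7.12, 10.71, 14.3, 17.89]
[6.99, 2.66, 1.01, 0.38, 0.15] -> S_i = 6.99*0.38^i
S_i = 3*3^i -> [3, 9, 27, 81, 243]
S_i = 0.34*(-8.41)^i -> [0.34, -2.86, 24.05, -202.24, 1700.84]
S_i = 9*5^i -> [9, 45, 225, 1125, 5625]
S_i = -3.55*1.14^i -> [-3.55, -4.05, -4.61, -5.26, -6.0]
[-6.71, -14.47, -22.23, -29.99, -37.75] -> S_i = -6.71 + -7.76*i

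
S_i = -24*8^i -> [-24, -192, -1536, -12288, -98304]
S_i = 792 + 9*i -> [792, 801, 810, 819, 828]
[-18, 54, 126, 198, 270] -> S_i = -18 + 72*i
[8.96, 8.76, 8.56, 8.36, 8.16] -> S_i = 8.96 + -0.20*i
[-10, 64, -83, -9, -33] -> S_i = Random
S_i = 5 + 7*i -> [5, 12, 19, 26, 33]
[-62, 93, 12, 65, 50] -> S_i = Random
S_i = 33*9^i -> [33, 297, 2673, 24057, 216513]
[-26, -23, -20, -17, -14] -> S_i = -26 + 3*i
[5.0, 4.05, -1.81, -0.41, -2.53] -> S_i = Random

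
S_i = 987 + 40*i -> [987, 1027, 1067, 1107, 1147]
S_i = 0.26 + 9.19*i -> [0.26, 9.45, 18.64, 27.83, 37.02]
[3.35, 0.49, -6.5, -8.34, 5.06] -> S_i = Random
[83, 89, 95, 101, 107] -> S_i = 83 + 6*i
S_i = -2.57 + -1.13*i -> [-2.57, -3.7, -4.83, -5.96, -7.09]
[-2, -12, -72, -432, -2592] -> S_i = -2*6^i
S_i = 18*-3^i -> [18, -54, 162, -486, 1458]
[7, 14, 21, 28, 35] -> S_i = 7 + 7*i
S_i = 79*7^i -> [79, 553, 3871, 27097, 189679]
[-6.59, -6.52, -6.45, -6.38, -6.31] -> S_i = -6.59 + 0.07*i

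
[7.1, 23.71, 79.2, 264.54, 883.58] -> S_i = 7.10*3.34^i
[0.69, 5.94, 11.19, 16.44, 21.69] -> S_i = 0.69 + 5.25*i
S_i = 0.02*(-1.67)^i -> [0.02, -0.03, 0.06, -0.09, 0.16]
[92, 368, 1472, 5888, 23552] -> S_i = 92*4^i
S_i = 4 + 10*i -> [4, 14, 24, 34, 44]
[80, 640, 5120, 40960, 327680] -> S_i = 80*8^i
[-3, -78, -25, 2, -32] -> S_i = Random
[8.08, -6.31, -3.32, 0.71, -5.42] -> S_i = Random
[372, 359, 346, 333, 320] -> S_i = 372 + -13*i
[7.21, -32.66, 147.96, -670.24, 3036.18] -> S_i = 7.21*(-4.53)^i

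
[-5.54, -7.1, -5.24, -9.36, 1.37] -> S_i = Random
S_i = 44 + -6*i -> [44, 38, 32, 26, 20]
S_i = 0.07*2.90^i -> [0.07, 0.2, 0.59, 1.71, 4.95]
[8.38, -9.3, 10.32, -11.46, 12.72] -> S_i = 8.38*(-1.11)^i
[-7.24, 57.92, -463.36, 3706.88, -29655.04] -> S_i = -7.24*(-8.00)^i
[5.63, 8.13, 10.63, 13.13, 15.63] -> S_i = 5.63 + 2.50*i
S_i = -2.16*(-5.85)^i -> [-2.16, 12.64, -73.92, 432.44, -2529.75]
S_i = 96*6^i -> [96, 576, 3456, 20736, 124416]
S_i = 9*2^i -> [9, 18, 36, 72, 144]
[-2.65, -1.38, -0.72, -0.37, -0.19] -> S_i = -2.65*0.52^i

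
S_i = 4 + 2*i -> [4, 6, 8, 10, 12]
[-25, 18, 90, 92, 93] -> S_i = Random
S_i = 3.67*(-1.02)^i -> [3.67, -3.74, 3.82, -3.89, 3.97]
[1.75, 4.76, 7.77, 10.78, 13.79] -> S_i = 1.75 + 3.01*i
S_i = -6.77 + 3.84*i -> [-6.77, -2.93, 0.91, 4.75, 8.59]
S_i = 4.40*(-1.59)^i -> [4.4, -7.0, 11.12, -17.69, 28.12]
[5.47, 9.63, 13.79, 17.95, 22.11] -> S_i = 5.47 + 4.16*i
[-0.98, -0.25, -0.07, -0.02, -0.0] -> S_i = -0.98*0.26^i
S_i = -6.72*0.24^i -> [-6.72, -1.61, -0.39, -0.09, -0.02]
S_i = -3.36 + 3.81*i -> [-3.36, 0.45, 4.26, 8.07, 11.88]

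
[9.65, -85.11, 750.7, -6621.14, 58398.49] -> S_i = 9.65*(-8.82)^i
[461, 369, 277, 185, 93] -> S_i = 461 + -92*i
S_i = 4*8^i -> [4, 32, 256, 2048, 16384]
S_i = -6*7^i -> [-6, -42, -294, -2058, -14406]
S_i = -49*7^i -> [-49, -343, -2401, -16807, -117649]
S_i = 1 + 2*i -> [1, 3, 5, 7, 9]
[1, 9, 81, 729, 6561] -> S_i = 1*9^i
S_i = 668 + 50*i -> [668, 718, 768, 818, 868]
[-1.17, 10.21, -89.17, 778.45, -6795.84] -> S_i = -1.17*(-8.73)^i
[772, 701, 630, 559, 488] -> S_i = 772 + -71*i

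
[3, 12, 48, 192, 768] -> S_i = 3*4^i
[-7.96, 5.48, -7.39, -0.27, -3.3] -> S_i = Random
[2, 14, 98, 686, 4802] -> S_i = 2*7^i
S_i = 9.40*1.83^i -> [9.4, 17.2, 31.48, 57.61, 105.42]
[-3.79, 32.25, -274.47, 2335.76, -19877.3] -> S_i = -3.79*(-8.51)^i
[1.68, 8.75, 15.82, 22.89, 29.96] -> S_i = 1.68 + 7.07*i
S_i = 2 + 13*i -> [2, 15, 28, 41, 54]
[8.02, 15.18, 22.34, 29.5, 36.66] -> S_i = 8.02 + 7.16*i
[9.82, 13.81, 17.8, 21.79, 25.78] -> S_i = 9.82 + 3.99*i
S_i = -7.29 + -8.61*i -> [-7.29, -15.9, -24.51, -33.12, -41.73]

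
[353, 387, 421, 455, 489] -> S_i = 353 + 34*i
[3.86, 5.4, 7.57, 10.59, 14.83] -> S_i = 3.86*1.40^i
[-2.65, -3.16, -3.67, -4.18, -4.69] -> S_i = -2.65 + -0.51*i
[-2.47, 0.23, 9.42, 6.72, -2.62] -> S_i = Random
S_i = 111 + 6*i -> [111, 117, 123, 129, 135]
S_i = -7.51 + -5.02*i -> [-7.51, -12.53, -17.55, -22.57, -27.59]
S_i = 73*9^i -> [73, 657, 5913, 53217, 478953]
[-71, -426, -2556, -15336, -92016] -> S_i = -71*6^i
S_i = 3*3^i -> [3, 9, 27, 81, 243]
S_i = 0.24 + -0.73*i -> [0.24, -0.49, -1.22, -1.95, -2.68]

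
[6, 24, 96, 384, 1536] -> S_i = 6*4^i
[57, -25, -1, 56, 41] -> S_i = Random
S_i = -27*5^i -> [-27, -135, -675, -3375, -16875]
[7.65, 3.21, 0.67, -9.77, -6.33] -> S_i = Random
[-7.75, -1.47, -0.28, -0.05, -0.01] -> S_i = -7.75*0.19^i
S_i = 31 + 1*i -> [31, 32, 33, 34, 35]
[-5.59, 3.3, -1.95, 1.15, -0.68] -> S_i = -5.59*(-0.59)^i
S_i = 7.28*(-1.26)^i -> [7.28, -9.17, 11.56, -14.56, 18.35]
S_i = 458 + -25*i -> [458, 433, 408, 383, 358]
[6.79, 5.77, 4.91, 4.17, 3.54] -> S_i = 6.79*0.85^i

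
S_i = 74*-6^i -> [74, -444, 2664, -15984, 95904]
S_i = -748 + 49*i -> [-748, -699, -650, -601, -552]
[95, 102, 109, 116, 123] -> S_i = 95 + 7*i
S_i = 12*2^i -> [12, 24, 48, 96, 192]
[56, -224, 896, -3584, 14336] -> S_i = 56*-4^i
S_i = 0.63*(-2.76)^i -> [0.63, -1.74, 4.8, -13.25, 36.56]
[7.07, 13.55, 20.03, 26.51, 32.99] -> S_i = 7.07 + 6.48*i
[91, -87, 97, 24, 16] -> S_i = Random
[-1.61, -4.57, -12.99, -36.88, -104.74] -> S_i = -1.61*2.84^i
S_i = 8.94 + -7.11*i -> [8.94, 1.83, -5.28, -12.39, -19.5]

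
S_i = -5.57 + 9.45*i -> [-5.57, 3.88, 13.33, 22.78, 32.23]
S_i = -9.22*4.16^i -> [-9.22, -38.36, -159.56, -663.76, -2761.24]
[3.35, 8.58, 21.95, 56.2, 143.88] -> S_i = 3.35*2.56^i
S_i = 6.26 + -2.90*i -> [6.26, 3.36, 0.46, -2.44, -5.34]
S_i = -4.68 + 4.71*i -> [-4.68, 0.03, 4.74, 9.45, 14.16]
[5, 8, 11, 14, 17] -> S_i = 5 + 3*i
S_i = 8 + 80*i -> [8, 88, 168, 248, 328]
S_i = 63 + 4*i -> [63, 67, 71, 75, 79]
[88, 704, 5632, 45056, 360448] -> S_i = 88*8^i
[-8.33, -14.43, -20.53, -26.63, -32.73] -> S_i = -8.33 + -6.10*i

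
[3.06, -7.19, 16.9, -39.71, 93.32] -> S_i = 3.06*(-2.35)^i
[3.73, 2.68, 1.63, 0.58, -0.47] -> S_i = 3.73 + -1.05*i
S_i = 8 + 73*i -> [8, 81, 154, 227, 300]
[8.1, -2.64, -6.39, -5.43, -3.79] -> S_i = Random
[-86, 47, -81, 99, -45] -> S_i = Random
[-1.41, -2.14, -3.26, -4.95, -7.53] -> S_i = -1.41*1.52^i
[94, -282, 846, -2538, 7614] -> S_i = 94*-3^i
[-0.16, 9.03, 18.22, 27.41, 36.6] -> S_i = -0.16 + 9.19*i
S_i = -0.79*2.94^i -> [-0.79, -2.32, -6.83, -20.08, -59.02]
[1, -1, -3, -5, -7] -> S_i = 1 + -2*i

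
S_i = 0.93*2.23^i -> [0.93, 2.07, 4.62, 10.31, 23.0]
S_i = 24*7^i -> [24, 168, 1176, 8232, 57624]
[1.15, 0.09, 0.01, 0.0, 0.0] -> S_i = 1.15*0.08^i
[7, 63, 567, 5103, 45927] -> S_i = 7*9^i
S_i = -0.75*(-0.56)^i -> [-0.75, 0.42, -0.24, 0.13, -0.07]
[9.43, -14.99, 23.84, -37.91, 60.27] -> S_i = 9.43*(-1.59)^i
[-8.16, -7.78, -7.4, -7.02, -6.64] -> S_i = -8.16 + 0.38*i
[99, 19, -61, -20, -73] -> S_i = Random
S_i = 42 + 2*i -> [42, 44, 46, 48, 50]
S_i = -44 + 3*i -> [-44, -41, -38, -35, -32]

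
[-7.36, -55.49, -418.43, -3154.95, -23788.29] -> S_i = -7.36*7.54^i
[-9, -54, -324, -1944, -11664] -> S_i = -9*6^i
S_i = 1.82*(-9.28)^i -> [1.82, -16.89, 156.74, -1454.51, 13497.81]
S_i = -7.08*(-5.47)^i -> [-7.08, 38.73, -211.84, 1158.76, -6338.44]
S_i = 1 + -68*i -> [1, -67, -135, -203, -271]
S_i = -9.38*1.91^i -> [-9.38, -17.92, -34.22, -65.36, -124.83]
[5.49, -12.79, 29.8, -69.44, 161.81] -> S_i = 5.49*(-2.33)^i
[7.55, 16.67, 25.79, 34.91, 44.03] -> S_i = 7.55 + 9.12*i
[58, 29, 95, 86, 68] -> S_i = Random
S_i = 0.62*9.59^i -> [0.62, 5.95, 57.02, 546.82, 5244.04]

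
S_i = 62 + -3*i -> [62, 59, 56, 53, 50]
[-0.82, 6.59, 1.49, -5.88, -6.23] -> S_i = Random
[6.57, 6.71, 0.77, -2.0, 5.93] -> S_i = Random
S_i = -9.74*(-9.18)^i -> [-9.74, 89.41, -820.81, 7535.06, -69171.9]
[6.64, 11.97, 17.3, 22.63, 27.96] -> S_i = 6.64 + 5.33*i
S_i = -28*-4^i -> [-28, 112, -448, 1792, -7168]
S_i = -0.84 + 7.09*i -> [-0.84, 6.25, 13.34, 20.43, 27.52]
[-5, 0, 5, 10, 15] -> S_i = -5 + 5*i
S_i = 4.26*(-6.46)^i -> [4.26, -27.52, 177.78, -1148.44, 7418.9]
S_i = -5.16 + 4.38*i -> [-5.16, -0.78, 3.6, 7.98, 12.36]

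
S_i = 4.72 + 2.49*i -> [4.72, 7.21, 9.7, 12.19, 14.68]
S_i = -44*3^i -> [-44, -132, -396, -1188, -3564]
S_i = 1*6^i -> [1, 6, 36, 216, 1296]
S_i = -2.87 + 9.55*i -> [-2.87, 6.68, 16.23, 25.78, 35.33]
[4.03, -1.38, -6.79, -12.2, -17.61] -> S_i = 4.03 + -5.41*i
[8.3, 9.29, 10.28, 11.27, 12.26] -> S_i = 8.30 + 0.99*i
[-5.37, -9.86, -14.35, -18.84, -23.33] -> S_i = -5.37 + -4.49*i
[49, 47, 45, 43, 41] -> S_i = 49 + -2*i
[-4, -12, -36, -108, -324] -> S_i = -4*3^i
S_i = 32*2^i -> [32, 64, 128, 256, 512]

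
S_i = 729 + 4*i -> [729, 733, 737, 741, 745]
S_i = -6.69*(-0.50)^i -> [-6.69, 3.34, -1.67, 0.84, -0.42]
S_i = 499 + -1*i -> [499, 498, 497, 496, 495]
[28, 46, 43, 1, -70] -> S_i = Random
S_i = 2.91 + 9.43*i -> [2.91, 12.34, 21.77, 31.2, 40.63]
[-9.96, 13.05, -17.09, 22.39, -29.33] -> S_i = -9.96*(-1.31)^i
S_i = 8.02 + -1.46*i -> [8.02, 6.56, 5.1, 3.64, 2.18]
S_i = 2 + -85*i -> [2, -83, -168, -253, -338]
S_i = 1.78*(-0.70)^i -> [1.78, -1.25, 0.87, -0.61, 0.43]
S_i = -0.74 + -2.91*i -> [-0.74, -3.65, -6.56, -9.47, -12.38]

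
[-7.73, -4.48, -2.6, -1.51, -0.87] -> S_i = -7.73*0.58^i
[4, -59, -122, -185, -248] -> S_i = 4 + -63*i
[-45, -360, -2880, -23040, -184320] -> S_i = -45*8^i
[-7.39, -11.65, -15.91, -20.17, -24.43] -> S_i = -7.39 + -4.26*i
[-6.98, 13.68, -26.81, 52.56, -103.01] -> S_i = -6.98*(-1.96)^i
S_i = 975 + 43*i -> [975, 1018, 1061, 1104, 1147]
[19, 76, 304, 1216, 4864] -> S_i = 19*4^i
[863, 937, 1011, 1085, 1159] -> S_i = 863 + 74*i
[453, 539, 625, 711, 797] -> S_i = 453 + 86*i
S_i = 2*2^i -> [2, 4, 8, 16, 32]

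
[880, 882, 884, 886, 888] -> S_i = 880 + 2*i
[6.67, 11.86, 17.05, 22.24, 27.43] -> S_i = 6.67 + 5.19*i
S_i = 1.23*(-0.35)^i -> [1.23, -0.43, 0.15, -0.05, 0.02]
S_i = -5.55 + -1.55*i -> [-5.55, -7.1, -8.65, -10.2, -11.75]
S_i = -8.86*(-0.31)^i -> [-8.86, 2.75, -0.85, 0.26, -0.08]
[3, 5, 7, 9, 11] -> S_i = 3 + 2*i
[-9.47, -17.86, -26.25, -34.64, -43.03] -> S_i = -9.47 + -8.39*i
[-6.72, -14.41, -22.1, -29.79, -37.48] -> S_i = -6.72 + -7.69*i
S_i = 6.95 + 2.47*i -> [6.95, 9.42, 11.89, 14.36, 16.83]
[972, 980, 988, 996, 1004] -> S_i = 972 + 8*i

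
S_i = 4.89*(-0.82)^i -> [4.89, -4.01, 3.29, -2.7, 2.21]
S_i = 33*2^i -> [33, 66, 132, 264, 528]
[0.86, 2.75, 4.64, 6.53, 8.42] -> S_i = 0.86 + 1.89*i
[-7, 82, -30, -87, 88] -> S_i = Random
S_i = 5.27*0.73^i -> [5.27, 3.85, 2.81, 2.05, 1.5]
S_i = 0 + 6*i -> [0, 6, 12, 18, 24]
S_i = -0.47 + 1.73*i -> [-0.47, 1.26, 2.99, 4.72, 6.45]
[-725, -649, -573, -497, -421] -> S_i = -725 + 76*i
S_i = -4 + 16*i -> [-4, 12, 28, 44, 60]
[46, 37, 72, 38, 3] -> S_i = Random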